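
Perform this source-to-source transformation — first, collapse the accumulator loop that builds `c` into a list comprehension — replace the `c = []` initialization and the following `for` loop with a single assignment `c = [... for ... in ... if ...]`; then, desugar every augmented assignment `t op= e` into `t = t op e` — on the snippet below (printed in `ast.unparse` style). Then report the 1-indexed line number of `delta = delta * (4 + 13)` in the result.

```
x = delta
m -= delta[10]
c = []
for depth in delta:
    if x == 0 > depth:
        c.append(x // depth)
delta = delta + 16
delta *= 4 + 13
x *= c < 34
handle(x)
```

Transformed code:
x = delta
m = m - delta[10]
c = [x // depth for depth in delta if x == 0 > depth]
delta = delta + 16
delta = delta * (4 + 13)
x = x * (c < 34)
handle(x)

5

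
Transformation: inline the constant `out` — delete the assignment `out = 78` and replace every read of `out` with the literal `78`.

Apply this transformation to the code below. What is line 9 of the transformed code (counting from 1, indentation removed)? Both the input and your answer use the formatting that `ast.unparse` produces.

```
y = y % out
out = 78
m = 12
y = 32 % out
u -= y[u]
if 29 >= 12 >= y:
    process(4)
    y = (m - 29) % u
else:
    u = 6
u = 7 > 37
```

u = 6

Transformed code:
y = y % 78
m = 12
y = 32 % 78
u -= y[u]
if 29 >= 12 >= y:
    process(4)
    y = (m - 29) % u
else:
    u = 6
u = 7 > 37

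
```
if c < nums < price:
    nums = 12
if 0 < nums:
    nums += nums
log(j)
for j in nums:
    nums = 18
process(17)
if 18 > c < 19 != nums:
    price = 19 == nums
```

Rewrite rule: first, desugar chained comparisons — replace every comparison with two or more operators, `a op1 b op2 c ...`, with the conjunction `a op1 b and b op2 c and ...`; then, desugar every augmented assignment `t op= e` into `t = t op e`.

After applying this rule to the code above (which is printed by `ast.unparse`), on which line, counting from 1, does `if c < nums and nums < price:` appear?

1

Transformed code:
if c < nums and nums < price:
    nums = 12
if 0 < nums:
    nums = nums + nums
log(j)
for j in nums:
    nums = 18
process(17)
if 18 > c and c < 19 and (19 != nums):
    price = 19 == nums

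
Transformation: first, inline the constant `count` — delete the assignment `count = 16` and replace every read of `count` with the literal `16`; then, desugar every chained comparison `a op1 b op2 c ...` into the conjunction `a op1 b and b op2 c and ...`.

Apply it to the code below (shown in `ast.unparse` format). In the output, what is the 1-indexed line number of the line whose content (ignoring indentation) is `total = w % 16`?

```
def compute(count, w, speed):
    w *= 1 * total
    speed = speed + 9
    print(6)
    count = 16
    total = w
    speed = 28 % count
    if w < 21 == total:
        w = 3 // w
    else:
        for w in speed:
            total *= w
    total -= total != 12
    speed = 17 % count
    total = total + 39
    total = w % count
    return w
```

15

Transformed code:
def compute(count, w, speed):
    w *= 1 * total
    speed = speed + 9
    print(6)
    total = w
    speed = 28 % 16
    if w < 21 and 21 == total:
        w = 3 // w
    else:
        for w in speed:
            total *= w
    total -= total != 12
    speed = 17 % 16
    total = total + 39
    total = w % 16
    return w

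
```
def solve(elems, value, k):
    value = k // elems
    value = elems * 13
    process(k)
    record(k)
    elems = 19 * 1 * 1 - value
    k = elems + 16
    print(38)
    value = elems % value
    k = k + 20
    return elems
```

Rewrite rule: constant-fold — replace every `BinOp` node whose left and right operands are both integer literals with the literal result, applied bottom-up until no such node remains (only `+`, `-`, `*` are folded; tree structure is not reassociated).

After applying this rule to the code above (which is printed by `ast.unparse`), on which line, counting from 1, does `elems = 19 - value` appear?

Transformed code:
def solve(elems, value, k):
    value = k // elems
    value = elems * 13
    process(k)
    record(k)
    elems = 19 - value
    k = elems + 16
    print(38)
    value = elems % value
    k = k + 20
    return elems

6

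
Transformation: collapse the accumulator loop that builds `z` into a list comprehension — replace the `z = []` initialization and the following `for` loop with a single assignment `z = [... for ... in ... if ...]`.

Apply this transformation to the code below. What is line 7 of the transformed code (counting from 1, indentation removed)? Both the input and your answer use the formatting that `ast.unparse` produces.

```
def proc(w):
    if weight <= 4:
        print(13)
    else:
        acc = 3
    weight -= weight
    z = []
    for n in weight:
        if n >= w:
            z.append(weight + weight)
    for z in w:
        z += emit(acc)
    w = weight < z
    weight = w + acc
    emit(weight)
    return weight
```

z = [weight + weight for n in weight if n >= w]

Transformed code:
def proc(w):
    if weight <= 4:
        print(13)
    else:
        acc = 3
    weight -= weight
    z = [weight + weight for n in weight if n >= w]
    for z in w:
        z += emit(acc)
    w = weight < z
    weight = w + acc
    emit(weight)
    return weight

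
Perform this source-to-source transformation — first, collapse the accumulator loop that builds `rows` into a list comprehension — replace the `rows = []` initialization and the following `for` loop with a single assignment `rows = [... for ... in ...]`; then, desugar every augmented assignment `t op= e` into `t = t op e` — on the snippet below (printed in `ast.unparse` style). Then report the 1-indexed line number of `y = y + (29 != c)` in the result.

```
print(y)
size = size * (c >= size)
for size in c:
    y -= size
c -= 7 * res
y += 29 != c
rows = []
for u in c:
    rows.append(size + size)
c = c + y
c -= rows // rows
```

6

Transformed code:
print(y)
size = size * (c >= size)
for size in c:
    y = y - size
c = c - 7 * res
y = y + (29 != c)
rows = [size + size for u in c]
c = c + y
c = c - rows // rows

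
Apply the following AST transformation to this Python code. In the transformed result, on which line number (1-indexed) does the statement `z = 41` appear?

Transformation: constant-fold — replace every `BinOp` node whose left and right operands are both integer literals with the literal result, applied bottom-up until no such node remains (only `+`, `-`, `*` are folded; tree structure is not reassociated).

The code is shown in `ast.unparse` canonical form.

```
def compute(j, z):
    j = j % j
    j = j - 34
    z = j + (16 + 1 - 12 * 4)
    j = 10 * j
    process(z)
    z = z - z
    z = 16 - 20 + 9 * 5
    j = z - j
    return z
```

8

Transformed code:
def compute(j, z):
    j = j % j
    j = j - 34
    z = j + -31
    j = 10 * j
    process(z)
    z = z - z
    z = 41
    j = z - j
    return z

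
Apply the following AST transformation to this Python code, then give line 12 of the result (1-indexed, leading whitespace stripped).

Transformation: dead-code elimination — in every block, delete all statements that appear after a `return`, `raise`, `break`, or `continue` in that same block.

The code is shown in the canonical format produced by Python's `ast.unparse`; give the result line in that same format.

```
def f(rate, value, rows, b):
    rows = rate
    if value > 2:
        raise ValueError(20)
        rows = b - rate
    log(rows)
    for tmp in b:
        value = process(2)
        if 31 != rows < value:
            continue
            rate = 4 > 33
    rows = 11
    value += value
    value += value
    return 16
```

Transformed code:
def f(rate, value, rows, b):
    rows = rate
    if value > 2:
        raise ValueError(20)
    log(rows)
    for tmp in b:
        value = process(2)
        if 31 != rows < value:
            continue
    rows = 11
    value += value
    value += value
    return 16

value += value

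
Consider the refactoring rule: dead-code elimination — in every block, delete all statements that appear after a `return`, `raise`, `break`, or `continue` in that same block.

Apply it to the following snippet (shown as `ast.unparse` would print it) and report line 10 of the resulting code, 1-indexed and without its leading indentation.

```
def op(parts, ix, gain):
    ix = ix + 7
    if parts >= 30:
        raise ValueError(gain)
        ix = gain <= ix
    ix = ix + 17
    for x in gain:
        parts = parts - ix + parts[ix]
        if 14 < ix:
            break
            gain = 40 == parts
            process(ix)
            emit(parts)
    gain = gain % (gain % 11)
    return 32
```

Transformed code:
def op(parts, ix, gain):
    ix = ix + 7
    if parts >= 30:
        raise ValueError(gain)
    ix = ix + 17
    for x in gain:
        parts = parts - ix + parts[ix]
        if 14 < ix:
            break
    gain = gain % (gain % 11)
    return 32

gain = gain % (gain % 11)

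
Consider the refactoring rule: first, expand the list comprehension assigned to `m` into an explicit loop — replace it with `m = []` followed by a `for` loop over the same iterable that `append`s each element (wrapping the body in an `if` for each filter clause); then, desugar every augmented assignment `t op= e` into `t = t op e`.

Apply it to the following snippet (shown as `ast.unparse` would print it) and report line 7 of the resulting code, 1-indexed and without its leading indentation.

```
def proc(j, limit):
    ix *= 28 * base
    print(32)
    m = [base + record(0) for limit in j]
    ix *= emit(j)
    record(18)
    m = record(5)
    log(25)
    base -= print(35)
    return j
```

Transformed code:
def proc(j, limit):
    ix = ix * (28 * base)
    print(32)
    m = []
    for limit in j:
        m.append(base + record(0))
    ix = ix * emit(j)
    record(18)
    m = record(5)
    log(25)
    base = base - print(35)
    return j

ix = ix * emit(j)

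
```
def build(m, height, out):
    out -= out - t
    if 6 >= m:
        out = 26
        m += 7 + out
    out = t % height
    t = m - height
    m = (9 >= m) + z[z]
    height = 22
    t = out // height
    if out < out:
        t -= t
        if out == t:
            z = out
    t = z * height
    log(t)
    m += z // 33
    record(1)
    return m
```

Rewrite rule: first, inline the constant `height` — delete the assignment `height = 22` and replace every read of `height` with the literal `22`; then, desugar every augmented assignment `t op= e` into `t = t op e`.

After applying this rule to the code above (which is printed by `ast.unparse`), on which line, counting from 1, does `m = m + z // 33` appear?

Transformed code:
def build(m, height, out):
    out = out - (out - t)
    if 6 >= m:
        out = 26
        m = m + (7 + out)
    out = t % 22
    t = m - 22
    m = (9 >= m) + z[z]
    t = out // 22
    if out < out:
        t = t - t
        if out == t:
            z = out
    t = z * 22
    log(t)
    m = m + z // 33
    record(1)
    return m

16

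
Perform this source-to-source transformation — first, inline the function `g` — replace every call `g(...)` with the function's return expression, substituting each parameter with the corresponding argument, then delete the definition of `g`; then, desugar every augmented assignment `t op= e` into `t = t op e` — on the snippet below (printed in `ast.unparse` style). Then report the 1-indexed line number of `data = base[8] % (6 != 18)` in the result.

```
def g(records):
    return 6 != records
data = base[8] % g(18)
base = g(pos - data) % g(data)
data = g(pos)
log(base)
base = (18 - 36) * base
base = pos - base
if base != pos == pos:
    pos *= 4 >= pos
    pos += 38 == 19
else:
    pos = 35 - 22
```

Transformed code:
data = base[8] % (6 != 18)
base = (6 != pos - data) % (6 != data)
data = 6 != pos
log(base)
base = (18 - 36) * base
base = pos - base
if base != pos == pos:
    pos = pos * (4 >= pos)
    pos = pos + (38 == 19)
else:
    pos = 35 - 22

1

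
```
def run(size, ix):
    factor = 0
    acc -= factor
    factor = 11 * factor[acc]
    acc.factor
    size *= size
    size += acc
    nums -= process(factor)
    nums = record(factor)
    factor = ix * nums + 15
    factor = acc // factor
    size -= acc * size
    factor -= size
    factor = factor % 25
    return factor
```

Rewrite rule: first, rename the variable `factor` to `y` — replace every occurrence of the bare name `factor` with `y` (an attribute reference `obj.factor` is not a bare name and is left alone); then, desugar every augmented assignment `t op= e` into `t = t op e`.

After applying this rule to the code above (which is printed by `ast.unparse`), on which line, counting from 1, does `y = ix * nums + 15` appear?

10

Transformed code:
def run(size, ix):
    y = 0
    acc = acc - y
    y = 11 * y[acc]
    acc.factor
    size = size * size
    size = size + acc
    nums = nums - process(y)
    nums = record(y)
    y = ix * nums + 15
    y = acc // y
    size = size - acc * size
    y = y - size
    y = y % 25
    return y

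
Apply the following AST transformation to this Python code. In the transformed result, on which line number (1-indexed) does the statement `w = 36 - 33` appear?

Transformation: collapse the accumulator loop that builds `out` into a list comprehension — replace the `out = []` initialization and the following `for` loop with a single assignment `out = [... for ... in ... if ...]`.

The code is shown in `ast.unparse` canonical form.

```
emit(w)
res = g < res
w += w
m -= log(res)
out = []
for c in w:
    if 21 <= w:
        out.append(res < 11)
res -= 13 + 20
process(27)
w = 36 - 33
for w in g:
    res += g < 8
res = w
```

Transformed code:
emit(w)
res = g < res
w += w
m -= log(res)
out = [res < 11 for c in w if 21 <= w]
res -= 13 + 20
process(27)
w = 36 - 33
for w in g:
    res += g < 8
res = w

8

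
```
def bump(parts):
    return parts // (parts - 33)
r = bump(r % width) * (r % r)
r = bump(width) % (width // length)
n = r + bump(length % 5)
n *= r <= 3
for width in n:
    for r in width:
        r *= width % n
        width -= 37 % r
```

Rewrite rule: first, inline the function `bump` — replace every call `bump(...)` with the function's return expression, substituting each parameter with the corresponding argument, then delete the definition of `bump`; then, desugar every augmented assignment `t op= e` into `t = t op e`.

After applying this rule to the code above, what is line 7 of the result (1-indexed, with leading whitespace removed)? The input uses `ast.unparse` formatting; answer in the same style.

Transformed code:
r = r % width // (r % width - 33) * (r % r)
r = width // (width - 33) % (width // length)
n = r + length % 5 // (length % 5 - 33)
n = n * (r <= 3)
for width in n:
    for r in width:
        r = r * (width % n)
        width = width - 37 % r

r = r * (width % n)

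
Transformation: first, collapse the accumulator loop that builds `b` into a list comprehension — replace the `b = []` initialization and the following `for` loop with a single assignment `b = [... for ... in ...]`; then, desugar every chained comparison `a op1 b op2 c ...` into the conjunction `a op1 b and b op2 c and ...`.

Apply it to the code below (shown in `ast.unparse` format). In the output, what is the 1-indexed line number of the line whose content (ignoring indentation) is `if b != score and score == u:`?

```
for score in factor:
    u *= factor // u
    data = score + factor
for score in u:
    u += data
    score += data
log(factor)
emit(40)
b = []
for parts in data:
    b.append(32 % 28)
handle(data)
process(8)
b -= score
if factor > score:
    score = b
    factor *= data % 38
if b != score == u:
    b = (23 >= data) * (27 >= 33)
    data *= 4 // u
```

16

Transformed code:
for score in factor:
    u *= factor // u
    data = score + factor
for score in u:
    u += data
    score += data
log(factor)
emit(40)
b = [32 % 28 for parts in data]
handle(data)
process(8)
b -= score
if factor > score:
    score = b
    factor *= data % 38
if b != score and score == u:
    b = (23 >= data) * (27 >= 33)
    data *= 4 // u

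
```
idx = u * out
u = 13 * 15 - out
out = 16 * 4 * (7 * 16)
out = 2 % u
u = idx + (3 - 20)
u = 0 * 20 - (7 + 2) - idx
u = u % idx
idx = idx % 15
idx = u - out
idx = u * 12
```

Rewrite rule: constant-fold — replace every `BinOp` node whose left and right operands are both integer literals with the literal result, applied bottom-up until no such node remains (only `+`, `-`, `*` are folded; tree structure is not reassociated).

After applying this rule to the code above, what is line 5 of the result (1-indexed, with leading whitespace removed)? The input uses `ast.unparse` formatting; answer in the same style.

Transformed code:
idx = u * out
u = 195 - out
out = 7168
out = 2 % u
u = idx + -17
u = -9 - idx
u = u % idx
idx = idx % 15
idx = u - out
idx = u * 12

u = idx + -17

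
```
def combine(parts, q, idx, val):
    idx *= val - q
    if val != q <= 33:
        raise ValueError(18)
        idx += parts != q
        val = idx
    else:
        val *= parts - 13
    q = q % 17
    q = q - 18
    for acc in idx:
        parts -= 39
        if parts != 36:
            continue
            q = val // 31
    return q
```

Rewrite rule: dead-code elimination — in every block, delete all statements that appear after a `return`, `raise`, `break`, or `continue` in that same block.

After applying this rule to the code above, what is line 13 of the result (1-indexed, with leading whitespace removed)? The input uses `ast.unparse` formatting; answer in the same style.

return q

Transformed code:
def combine(parts, q, idx, val):
    idx *= val - q
    if val != q <= 33:
        raise ValueError(18)
    else:
        val *= parts - 13
    q = q % 17
    q = q - 18
    for acc in idx:
        parts -= 39
        if parts != 36:
            continue
    return q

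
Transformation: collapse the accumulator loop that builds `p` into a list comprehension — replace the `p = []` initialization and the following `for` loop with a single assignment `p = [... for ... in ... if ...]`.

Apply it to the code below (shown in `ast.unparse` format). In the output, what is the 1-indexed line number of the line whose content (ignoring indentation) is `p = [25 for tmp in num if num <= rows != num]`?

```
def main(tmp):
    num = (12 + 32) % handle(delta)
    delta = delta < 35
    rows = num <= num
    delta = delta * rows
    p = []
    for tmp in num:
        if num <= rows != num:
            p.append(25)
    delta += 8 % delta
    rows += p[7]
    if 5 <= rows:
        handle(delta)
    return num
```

Transformed code:
def main(tmp):
    num = (12 + 32) % handle(delta)
    delta = delta < 35
    rows = num <= num
    delta = delta * rows
    p = [25 for tmp in num if num <= rows != num]
    delta += 8 % delta
    rows += p[7]
    if 5 <= rows:
        handle(delta)
    return num

6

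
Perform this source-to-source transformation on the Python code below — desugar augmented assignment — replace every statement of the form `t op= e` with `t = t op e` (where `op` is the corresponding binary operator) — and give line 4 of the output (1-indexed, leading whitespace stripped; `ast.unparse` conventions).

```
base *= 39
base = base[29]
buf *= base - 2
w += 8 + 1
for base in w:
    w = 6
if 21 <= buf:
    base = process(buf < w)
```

Transformed code:
base = base * 39
base = base[29]
buf = buf * (base - 2)
w = w + (8 + 1)
for base in w:
    w = 6
if 21 <= buf:
    base = process(buf < w)

w = w + (8 + 1)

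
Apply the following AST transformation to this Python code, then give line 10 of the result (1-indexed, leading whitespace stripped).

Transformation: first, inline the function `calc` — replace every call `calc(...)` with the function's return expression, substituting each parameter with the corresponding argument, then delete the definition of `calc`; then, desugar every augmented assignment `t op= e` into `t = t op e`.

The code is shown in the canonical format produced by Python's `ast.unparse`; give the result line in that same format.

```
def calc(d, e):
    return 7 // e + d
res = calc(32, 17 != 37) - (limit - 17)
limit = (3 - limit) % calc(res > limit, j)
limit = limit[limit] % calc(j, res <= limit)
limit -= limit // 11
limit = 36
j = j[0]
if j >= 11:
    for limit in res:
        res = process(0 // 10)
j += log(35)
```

Transformed code:
res = 7 // (17 != 37) + 32 - (limit - 17)
limit = (3 - limit) % (7 // j + (res > limit))
limit = limit[limit] % (7 // (res <= limit) + j)
limit = limit - limit // 11
limit = 36
j = j[0]
if j >= 11:
    for limit in res:
        res = process(0 // 10)
j = j + log(35)

j = j + log(35)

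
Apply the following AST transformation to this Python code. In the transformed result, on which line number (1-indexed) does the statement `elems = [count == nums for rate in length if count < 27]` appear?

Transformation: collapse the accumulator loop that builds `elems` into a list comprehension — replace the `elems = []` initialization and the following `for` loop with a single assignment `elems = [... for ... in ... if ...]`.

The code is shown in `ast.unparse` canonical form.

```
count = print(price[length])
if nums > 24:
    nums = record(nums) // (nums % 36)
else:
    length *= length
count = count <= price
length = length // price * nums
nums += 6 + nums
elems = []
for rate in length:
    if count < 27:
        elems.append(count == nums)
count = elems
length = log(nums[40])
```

9

Transformed code:
count = print(price[length])
if nums > 24:
    nums = record(nums) // (nums % 36)
else:
    length *= length
count = count <= price
length = length // price * nums
nums += 6 + nums
elems = [count == nums for rate in length if count < 27]
count = elems
length = log(nums[40])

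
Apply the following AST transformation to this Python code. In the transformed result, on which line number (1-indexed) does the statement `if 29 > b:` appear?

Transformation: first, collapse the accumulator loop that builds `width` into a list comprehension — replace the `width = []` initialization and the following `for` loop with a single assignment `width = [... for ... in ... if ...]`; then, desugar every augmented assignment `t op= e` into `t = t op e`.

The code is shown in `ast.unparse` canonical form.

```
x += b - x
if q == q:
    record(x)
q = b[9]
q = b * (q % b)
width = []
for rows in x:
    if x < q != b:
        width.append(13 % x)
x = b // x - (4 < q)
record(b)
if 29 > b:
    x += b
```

Transformed code:
x = x + (b - x)
if q == q:
    record(x)
q = b[9]
q = b * (q % b)
width = [13 % x for rows in x if x < q != b]
x = b // x - (4 < q)
record(b)
if 29 > b:
    x = x + b

9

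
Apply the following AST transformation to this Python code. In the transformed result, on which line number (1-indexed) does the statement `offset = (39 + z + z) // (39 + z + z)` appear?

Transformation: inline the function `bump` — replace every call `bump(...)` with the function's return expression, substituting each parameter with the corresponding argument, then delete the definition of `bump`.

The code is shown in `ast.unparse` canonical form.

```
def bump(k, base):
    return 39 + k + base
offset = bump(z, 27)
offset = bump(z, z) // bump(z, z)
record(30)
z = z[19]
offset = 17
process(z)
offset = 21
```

2

Transformed code:
offset = 39 + z + 27
offset = (39 + z + z) // (39 + z + z)
record(30)
z = z[19]
offset = 17
process(z)
offset = 21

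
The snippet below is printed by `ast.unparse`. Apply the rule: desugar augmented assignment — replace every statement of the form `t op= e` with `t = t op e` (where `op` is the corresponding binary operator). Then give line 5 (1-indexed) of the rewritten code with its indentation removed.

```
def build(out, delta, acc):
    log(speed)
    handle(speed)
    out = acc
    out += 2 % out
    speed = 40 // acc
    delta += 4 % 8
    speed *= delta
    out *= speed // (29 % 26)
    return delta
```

Transformed code:
def build(out, delta, acc):
    log(speed)
    handle(speed)
    out = acc
    out = out + 2 % out
    speed = 40 // acc
    delta = delta + 4 % 8
    speed = speed * delta
    out = out * (speed // (29 % 26))
    return delta

out = out + 2 % out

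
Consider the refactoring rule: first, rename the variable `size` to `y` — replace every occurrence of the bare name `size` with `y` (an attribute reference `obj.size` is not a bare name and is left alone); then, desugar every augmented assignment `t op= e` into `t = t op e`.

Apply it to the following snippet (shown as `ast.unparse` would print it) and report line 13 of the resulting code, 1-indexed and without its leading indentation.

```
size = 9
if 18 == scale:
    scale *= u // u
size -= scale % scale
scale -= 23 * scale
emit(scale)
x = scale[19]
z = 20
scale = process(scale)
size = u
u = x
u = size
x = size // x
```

Transformed code:
y = 9
if 18 == scale:
    scale = scale * (u // u)
y = y - scale % scale
scale = scale - 23 * scale
emit(scale)
x = scale[19]
z = 20
scale = process(scale)
y = u
u = x
u = y
x = y // x

x = y // x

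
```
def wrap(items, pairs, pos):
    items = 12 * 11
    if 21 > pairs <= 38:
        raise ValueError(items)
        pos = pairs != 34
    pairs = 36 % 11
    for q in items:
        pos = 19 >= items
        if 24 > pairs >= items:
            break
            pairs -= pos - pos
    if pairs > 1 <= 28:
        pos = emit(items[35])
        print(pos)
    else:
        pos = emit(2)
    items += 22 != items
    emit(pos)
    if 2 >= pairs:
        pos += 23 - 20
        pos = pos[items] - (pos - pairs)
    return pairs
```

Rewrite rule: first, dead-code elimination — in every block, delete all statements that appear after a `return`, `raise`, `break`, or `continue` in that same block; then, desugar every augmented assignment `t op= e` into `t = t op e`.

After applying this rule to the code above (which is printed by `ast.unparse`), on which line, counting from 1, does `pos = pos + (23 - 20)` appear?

Transformed code:
def wrap(items, pairs, pos):
    items = 12 * 11
    if 21 > pairs <= 38:
        raise ValueError(items)
    pairs = 36 % 11
    for q in items:
        pos = 19 >= items
        if 24 > pairs >= items:
            break
    if pairs > 1 <= 28:
        pos = emit(items[35])
        print(pos)
    else:
        pos = emit(2)
    items = items + (22 != items)
    emit(pos)
    if 2 >= pairs:
        pos = pos + (23 - 20)
        pos = pos[items] - (pos - pairs)
    return pairs

18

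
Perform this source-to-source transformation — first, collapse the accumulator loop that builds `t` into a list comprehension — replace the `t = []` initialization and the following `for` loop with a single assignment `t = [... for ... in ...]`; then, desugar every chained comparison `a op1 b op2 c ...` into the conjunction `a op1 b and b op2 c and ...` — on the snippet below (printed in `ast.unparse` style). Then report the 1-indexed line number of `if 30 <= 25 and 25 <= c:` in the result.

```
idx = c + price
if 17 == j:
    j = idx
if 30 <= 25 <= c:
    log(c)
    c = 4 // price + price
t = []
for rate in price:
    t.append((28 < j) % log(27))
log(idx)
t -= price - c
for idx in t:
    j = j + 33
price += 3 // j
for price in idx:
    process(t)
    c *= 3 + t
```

4

Transformed code:
idx = c + price
if 17 == j:
    j = idx
if 30 <= 25 and 25 <= c:
    log(c)
    c = 4 // price + price
t = [(28 < j) % log(27) for rate in price]
log(idx)
t -= price - c
for idx in t:
    j = j + 33
price += 3 // j
for price in idx:
    process(t)
    c *= 3 + t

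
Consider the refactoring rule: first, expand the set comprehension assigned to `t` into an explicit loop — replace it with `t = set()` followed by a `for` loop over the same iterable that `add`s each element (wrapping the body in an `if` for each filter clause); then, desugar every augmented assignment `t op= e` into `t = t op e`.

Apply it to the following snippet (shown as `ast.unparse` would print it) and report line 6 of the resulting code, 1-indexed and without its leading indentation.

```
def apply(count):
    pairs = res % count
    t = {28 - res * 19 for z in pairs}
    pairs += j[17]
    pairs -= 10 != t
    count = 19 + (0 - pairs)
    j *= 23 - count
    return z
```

Transformed code:
def apply(count):
    pairs = res % count
    t = set()
    for z in pairs:
        t.add(28 - res * 19)
    pairs = pairs + j[17]
    pairs = pairs - (10 != t)
    count = 19 + (0 - pairs)
    j = j * (23 - count)
    return z

pairs = pairs + j[17]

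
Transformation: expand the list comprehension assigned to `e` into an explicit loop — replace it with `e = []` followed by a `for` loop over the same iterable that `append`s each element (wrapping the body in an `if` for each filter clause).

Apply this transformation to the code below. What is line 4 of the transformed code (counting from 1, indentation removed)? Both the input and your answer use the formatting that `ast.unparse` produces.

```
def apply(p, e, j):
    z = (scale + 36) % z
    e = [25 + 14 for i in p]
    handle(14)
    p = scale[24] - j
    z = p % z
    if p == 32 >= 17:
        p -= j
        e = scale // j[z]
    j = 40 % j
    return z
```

for i in p:

Transformed code:
def apply(p, e, j):
    z = (scale + 36) % z
    e = []
    for i in p:
        e.append(25 + 14)
    handle(14)
    p = scale[24] - j
    z = p % z
    if p == 32 >= 17:
        p -= j
        e = scale // j[z]
    j = 40 % j
    return z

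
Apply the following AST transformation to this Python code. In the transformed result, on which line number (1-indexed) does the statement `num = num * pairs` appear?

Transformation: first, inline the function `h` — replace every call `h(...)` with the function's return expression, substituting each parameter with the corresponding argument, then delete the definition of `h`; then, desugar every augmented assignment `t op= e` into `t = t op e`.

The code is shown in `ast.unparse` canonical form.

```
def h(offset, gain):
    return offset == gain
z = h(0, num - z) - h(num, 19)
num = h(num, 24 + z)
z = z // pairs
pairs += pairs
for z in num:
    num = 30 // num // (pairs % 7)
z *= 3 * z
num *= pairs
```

Transformed code:
z = (0 == num - z) - (num == 19)
num = num == 24 + z
z = z // pairs
pairs = pairs + pairs
for z in num:
    num = 30 // num // (pairs % 7)
z = z * (3 * z)
num = num * pairs

8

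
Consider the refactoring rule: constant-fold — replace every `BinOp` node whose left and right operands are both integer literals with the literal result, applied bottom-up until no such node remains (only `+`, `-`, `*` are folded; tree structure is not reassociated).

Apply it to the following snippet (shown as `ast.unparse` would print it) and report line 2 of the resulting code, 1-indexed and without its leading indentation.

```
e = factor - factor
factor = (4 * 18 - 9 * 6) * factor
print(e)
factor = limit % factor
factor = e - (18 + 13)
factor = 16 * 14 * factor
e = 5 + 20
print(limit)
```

factor = 18 * factor

Transformed code:
e = factor - factor
factor = 18 * factor
print(e)
factor = limit % factor
factor = e - 31
factor = 224 * factor
e = 25
print(limit)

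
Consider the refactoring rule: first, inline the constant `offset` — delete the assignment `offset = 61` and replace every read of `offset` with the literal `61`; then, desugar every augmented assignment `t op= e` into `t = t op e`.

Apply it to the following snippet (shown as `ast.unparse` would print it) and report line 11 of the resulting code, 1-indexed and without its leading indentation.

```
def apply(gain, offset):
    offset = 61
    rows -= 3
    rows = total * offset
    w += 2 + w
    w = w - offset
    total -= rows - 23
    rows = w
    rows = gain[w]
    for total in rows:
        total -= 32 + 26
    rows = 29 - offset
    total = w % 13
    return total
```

Transformed code:
def apply(gain, offset):
    rows = rows - 3
    rows = total * 61
    w = w + (2 + w)
    w = w - 61
    total = total - (rows - 23)
    rows = w
    rows = gain[w]
    for total in rows:
        total = total - (32 + 26)
    rows = 29 - 61
    total = w % 13
    return total

rows = 29 - 61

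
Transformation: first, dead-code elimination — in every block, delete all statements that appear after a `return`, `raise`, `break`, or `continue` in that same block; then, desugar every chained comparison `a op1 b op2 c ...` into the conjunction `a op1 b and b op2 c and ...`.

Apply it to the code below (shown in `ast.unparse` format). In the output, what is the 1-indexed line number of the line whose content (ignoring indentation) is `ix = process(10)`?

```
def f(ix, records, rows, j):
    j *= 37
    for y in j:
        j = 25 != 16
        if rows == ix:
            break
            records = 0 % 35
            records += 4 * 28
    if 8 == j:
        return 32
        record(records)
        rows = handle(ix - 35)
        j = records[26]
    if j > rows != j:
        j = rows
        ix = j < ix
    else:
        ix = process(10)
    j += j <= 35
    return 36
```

13

Transformed code:
def f(ix, records, rows, j):
    j *= 37
    for y in j:
        j = 25 != 16
        if rows == ix:
            break
    if 8 == j:
        return 32
    if j > rows and rows != j:
        j = rows
        ix = j < ix
    else:
        ix = process(10)
    j += j <= 35
    return 36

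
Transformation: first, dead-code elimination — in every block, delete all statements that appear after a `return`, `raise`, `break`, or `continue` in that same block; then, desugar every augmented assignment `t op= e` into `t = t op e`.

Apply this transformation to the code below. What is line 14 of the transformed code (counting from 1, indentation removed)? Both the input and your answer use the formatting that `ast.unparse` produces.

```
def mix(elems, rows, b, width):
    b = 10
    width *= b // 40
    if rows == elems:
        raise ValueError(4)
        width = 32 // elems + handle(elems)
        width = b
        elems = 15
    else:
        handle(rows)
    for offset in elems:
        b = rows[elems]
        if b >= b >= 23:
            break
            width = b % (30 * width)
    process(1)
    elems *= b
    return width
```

return width

Transformed code:
def mix(elems, rows, b, width):
    b = 10
    width = width * (b // 40)
    if rows == elems:
        raise ValueError(4)
    else:
        handle(rows)
    for offset in elems:
        b = rows[elems]
        if b >= b >= 23:
            break
    process(1)
    elems = elems * b
    return width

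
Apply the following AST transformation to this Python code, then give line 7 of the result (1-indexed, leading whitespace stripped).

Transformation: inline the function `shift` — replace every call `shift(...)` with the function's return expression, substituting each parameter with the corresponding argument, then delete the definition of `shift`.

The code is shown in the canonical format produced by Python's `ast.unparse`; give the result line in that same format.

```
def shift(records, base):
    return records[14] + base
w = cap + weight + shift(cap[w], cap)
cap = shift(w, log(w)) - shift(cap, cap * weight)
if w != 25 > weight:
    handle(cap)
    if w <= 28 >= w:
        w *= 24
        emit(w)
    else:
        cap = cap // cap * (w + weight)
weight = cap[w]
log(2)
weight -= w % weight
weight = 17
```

Transformed code:
w = cap + weight + (cap[w][14] + cap)
cap = w[14] + log(w) - (cap[14] + cap * weight)
if w != 25 > weight:
    handle(cap)
    if w <= 28 >= w:
        w *= 24
        emit(w)
    else:
        cap = cap // cap * (w + weight)
weight = cap[w]
log(2)
weight -= w % weight
weight = 17

emit(w)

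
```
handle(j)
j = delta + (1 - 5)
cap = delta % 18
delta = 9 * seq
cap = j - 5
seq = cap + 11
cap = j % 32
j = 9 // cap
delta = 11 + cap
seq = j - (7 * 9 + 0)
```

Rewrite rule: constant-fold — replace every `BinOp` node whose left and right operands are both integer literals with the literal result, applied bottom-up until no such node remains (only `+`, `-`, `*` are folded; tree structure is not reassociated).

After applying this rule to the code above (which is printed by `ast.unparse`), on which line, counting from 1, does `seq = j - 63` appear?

Transformed code:
handle(j)
j = delta + -4
cap = delta % 18
delta = 9 * seq
cap = j - 5
seq = cap + 11
cap = j % 32
j = 9 // cap
delta = 11 + cap
seq = j - 63

10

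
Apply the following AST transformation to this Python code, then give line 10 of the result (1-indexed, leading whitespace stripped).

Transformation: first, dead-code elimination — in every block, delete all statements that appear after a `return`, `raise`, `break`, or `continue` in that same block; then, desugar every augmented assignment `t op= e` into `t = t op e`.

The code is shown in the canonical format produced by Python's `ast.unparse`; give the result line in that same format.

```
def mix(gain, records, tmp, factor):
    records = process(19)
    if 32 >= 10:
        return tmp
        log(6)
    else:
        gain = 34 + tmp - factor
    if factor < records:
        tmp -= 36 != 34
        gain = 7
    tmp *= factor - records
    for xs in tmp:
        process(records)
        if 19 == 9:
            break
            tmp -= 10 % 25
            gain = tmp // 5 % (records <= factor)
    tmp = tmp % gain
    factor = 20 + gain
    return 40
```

tmp = tmp * (factor - records)

Transformed code:
def mix(gain, records, tmp, factor):
    records = process(19)
    if 32 >= 10:
        return tmp
    else:
        gain = 34 + tmp - factor
    if factor < records:
        tmp = tmp - (36 != 34)
        gain = 7
    tmp = tmp * (factor - records)
    for xs in tmp:
        process(records)
        if 19 == 9:
            break
    tmp = tmp % gain
    factor = 20 + gain
    return 40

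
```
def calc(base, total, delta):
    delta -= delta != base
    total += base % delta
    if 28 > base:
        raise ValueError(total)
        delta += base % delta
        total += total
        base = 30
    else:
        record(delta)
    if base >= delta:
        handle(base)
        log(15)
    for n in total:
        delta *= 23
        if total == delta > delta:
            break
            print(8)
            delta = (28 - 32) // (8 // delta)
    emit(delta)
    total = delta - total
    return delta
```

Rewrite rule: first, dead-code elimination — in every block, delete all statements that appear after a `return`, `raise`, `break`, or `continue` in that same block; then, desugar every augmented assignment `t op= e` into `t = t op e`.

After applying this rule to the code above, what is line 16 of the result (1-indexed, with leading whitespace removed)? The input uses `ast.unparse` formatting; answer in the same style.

Transformed code:
def calc(base, total, delta):
    delta = delta - (delta != base)
    total = total + base % delta
    if 28 > base:
        raise ValueError(total)
    else:
        record(delta)
    if base >= delta:
        handle(base)
        log(15)
    for n in total:
        delta = delta * 23
        if total == delta > delta:
            break
    emit(delta)
    total = delta - total
    return delta

total = delta - total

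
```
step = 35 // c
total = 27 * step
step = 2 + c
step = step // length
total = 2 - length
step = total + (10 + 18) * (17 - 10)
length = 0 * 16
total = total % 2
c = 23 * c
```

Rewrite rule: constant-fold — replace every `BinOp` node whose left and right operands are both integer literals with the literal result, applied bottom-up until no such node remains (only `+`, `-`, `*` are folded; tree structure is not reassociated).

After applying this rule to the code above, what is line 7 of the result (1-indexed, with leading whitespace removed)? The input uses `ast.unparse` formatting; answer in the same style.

length = 0

Transformed code:
step = 35 // c
total = 27 * step
step = 2 + c
step = step // length
total = 2 - length
step = total + 196
length = 0
total = total % 2
c = 23 * c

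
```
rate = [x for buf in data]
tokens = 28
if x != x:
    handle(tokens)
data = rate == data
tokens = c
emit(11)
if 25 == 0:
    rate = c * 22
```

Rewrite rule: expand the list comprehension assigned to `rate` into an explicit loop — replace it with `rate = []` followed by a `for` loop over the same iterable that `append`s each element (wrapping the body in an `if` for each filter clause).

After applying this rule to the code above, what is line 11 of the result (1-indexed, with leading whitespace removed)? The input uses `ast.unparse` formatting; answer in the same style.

rate = c * 22

Transformed code:
rate = []
for buf in data:
    rate.append(x)
tokens = 28
if x != x:
    handle(tokens)
data = rate == data
tokens = c
emit(11)
if 25 == 0:
    rate = c * 22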